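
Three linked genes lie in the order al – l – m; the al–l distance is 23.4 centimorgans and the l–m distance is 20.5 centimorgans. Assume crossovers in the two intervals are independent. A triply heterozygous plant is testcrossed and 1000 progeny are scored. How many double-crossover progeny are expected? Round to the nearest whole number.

48

Map distances give recombination frequencies of 0.234 and 0.205 for the two intervals.
With no interference, expected double-crossover frequency = 0.234 × 0.205 = 0.04797.
Expected number = 0.04797 × 1000 = 47.97 ≈ 48.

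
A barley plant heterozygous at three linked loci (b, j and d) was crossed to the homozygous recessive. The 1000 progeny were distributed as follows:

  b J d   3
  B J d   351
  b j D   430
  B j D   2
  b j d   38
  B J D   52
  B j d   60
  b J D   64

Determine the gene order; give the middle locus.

b

The two most frequent reciprocal classes, B J d and b j D, are the parental types, so the F1 was B J d / b j D.
The two rarest classes, b J d and B j D, are the double crossovers. Comparing them with the parentals, only the b allele has switched, so b is the middle locus and the order is d – b – j.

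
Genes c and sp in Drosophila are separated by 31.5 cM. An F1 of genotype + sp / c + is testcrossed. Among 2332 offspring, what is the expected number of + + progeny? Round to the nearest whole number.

A map distance of 31.5 cM corresponds to a recombination frequency of 0.315.
The F1 is + sp / c +, so + + is a recombinant gamete class with expected frequency r/2 = 0.315/2 = 0.1575.
Expected number = 0.1575 × 2332 = 367.29 ≈ 367.

367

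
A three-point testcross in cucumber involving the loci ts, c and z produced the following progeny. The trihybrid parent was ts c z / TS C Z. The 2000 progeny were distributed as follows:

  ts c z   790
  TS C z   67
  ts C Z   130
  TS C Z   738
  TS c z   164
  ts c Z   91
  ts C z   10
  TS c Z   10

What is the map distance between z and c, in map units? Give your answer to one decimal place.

8.9 map units

The two rarest classes, ts C z and TS c Z, are the double crossovers. Comparing them with the parentals, only the c allele has switched, so c is the middle locus and the order is ts – c – z.
Crossovers in the c–z interval produce the single-crossover classes ts c Z and TS C z (91 + 67 = 158) plus the double crossovers (20).
RF(c–z) = (158 + 20) / 2000 = 178/2000 = 0.0890 → 8.9 map units.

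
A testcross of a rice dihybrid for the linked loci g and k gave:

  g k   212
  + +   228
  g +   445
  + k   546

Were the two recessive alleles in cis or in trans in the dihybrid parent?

trans

The two most frequent classes are + k (546) and g + (445); these are the parental (non-recombinant) types.
So the F1 carried + k on one chromosome and g + on the other — the recessive alleles are on opposite chromosomes (trans / repulsion).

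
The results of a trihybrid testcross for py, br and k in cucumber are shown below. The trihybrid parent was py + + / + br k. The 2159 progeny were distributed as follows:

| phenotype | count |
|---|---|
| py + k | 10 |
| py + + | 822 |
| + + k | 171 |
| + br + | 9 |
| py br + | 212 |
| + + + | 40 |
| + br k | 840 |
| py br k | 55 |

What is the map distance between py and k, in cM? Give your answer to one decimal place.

The two rarest classes, py + k and + br +, are the double crossovers. Comparing them with the parentals, only the k allele has switched, so k is the middle locus and the order is py – k – br.
Crossovers in the py–k interval produce the single-crossover classes + + + and py br k (40 + 55 = 95) plus the double crossovers (19).
RF(py–k) = (95 + 19) / 2159 = 114/2159 = 0.0528 → 5.3 cM.

5.3 cM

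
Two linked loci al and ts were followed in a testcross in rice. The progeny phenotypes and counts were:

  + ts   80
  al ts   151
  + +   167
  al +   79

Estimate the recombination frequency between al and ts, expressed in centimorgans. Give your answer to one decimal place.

The two most frequent classes, + + (167) and al ts (151), are the parental types, so the F1 was + + / al ts.
The recombinant classes are + ts and al +: 80 + 79 = 159.
Recombination frequency = 159/477 = 0.3333 ≈ 33.3%, i.e. 33.3 centimorgans.

33.3 centimorgans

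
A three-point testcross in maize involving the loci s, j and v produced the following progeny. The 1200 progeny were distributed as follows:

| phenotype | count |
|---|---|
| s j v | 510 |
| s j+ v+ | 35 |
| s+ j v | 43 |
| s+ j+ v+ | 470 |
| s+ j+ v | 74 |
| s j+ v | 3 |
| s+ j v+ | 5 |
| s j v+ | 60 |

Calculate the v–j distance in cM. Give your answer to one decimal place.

11.8 cM

The two most frequent reciprocal classes, s j v and s+ j+ v+, are the parental types, so the F1 was s j v / s+ j+ v+.
The two rarest classes, s j+ v and s+ j v+, are the double crossovers. Comparing them with the parentals, only the j allele has switched, so j is the middle locus and the order is v – j – s.
Crossovers in the v–j interval produce the single-crossover classes s j v+ and s+ j+ v (60 + 74 = 134) plus the double crossovers (8).
RF(v–j) = (134 + 8) / 1200 = 142/1200 = 0.1183 → 11.8 cM.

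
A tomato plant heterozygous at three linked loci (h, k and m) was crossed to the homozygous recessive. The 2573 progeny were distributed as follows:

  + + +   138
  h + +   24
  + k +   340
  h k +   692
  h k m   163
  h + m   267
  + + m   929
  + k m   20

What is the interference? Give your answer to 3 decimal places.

0.496

The two most frequent reciprocal classes, h k + and + + m, are the parental types, so the F1 was h k + / + + m.
The two rarest classes, h + + and + k m, are the double crossovers. Comparing them with the parentals, only the k allele has switched, so k is the middle locus and the order is h – k – m.
h–k: (607 + 44)/2573 = 0.2530; k–m: (301 + 44)/2573 = 0.1341.
Expected DCO frequency = 0.2530 × 0.1341 ≈ 0.03393; observed = 44/2573 ≈ 0.01710.
Coefficient of coincidence = 0.01710/0.03393 ≈ 0.504; interference = 1 − 0.504 = 0.496.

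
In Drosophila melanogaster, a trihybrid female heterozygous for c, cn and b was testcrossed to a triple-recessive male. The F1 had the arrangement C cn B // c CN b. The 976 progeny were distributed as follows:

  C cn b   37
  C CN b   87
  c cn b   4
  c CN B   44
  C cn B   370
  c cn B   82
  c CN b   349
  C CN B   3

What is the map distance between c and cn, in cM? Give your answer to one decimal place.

The two rarest classes, C CN B and c cn b, are the double crossovers. Comparing them with the parentals, only the cn allele has switched, so cn is the middle locus and the order is b – cn – c.
Crossovers in the cn–c interval produce the single-crossover classes c cn B and C CN b (82 + 87 = 169) plus the double crossovers (7).
RF(cn–c) = (169 + 7) / 976 = 176/976 = 0.1803 → 18.0 cM.

18.0 cM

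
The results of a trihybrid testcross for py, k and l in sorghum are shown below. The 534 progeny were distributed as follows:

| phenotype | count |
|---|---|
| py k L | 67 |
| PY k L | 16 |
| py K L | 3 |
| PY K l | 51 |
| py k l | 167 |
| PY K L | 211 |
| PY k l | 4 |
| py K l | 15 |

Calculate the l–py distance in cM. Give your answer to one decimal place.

The two most frequent reciprocal classes, PY K L and py k l, are the parental types, so the F1 was PY K L / py k l.
The two rarest classes, py K L and PY k l, are the double crossovers. Comparing them with the parentals, only the py allele has switched, so py is the middle locus and the order is l – py – k.
Crossovers in the l–py interval produce the single-crossover classes PY K l and py k L (51 + 67 = 118) plus the double crossovers (7).
RF(l–py) = (118 + 7) / 534 = 125/534 = 0.2341 → 23.4 cM.

23.4 cM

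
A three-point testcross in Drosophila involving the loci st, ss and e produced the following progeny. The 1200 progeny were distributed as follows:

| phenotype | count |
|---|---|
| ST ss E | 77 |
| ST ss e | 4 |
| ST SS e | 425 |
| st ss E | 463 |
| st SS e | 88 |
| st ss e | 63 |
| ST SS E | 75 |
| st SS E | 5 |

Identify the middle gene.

ss

The two most frequent reciprocal classes, ST SS e and st ss E, are the parental types, so the F1 was ST SS e / st ss E.
The two rarest classes, ST ss e and st SS E, are the double crossovers. Comparing them with the parentals, only the ss allele has switched, so ss is the middle locus and the order is e – ss – st.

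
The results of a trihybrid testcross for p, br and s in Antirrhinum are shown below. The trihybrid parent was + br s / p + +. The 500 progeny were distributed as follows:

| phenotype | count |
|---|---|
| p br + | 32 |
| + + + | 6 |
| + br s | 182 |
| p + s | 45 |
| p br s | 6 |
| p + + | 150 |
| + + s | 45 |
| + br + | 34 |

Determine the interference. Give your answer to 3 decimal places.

0.259

The two rarest classes, p br s and + + +, are the double crossovers. Comparing them with the parentals, only the p allele has switched, so p is the middle locus and the order is br – p – s.
br–p: (77 + 12)/500 = 0.1780; p–s: (79 + 12)/500 = 0.1820.
Expected DCO frequency = 0.1780 × 0.1820 ≈ 0.03240; observed = 12/500 ≈ 0.02400.
Coefficient of coincidence = 0.02400/0.03240 ≈ 0.741; interference = 1 − 0.741 = 0.259.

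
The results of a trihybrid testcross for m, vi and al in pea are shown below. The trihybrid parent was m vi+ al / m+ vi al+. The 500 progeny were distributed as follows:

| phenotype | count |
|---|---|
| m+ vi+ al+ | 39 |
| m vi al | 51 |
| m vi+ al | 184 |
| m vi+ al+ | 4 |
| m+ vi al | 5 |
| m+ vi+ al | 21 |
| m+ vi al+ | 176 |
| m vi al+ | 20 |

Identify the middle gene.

al

The two rarest classes, m vi+ al+ and m+ vi al, are the double crossovers. Comparing them with the parentals, only the al allele has switched, so al is the middle locus and the order is m – al – vi.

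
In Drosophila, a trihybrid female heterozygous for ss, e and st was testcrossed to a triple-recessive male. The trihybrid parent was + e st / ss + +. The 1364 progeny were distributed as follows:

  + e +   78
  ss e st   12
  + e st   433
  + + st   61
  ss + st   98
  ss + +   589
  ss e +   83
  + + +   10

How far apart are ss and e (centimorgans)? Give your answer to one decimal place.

12.2 centimorgans

The two rarest classes, ss e st and + + +, are the double crossovers. Comparing them with the parentals, only the ss allele has switched, so ss is the middle locus and the order is st – ss – e.
Crossovers in the ss–e interval produce the single-crossover classes + + st and ss e + (61 + 83 = 144) plus the double crossovers (22).
RF(ss–e) = (144 + 22) / 1364 = 166/1364 = 0.1217 → 12.2 centimorgans.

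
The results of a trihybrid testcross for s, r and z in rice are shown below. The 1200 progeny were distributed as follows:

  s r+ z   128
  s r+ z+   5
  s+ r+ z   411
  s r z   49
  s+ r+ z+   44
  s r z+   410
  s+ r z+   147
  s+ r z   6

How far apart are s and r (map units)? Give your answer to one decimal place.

23.8 map units

The two most frequent reciprocal classes, s+ r+ z and s r z+, are the parental types, so the F1 was s+ r+ z / s r z+.
The two rarest classes, s+ r z and s r+ z+, are the double crossovers. Comparing them with the parentals, only the r allele has switched, so r is the middle locus and the order is s – r – z.
Crossovers in the s–r interval produce the single-crossover classes s r+ z and s+ r z+ (128 + 147 = 275) plus the double crossovers (11).
RF(s–r) = (275 + 11) / 1200 = 286/1200 = 0.2383 → 23.8 map units.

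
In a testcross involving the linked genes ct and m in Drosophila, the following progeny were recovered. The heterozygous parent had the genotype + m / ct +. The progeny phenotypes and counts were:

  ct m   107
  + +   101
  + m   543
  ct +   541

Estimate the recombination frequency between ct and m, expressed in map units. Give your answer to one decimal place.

16.1 map units

The recombinant classes are + + and ct m: 101 + 107 = 208.
Recombination frequency = 208/1292 = 0.1610 ≈ 16.1%, i.e. 16.1 map units.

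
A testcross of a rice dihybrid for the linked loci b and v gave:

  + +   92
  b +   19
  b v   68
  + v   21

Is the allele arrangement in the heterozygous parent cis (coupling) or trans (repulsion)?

cis

The two most frequent classes are + + (92) and b v (68); these are the parental (non-recombinant) types.
So the F1 carried + + on one chromosome and b v on the other — the recessive alleles are on the same chromosome (cis / coupling).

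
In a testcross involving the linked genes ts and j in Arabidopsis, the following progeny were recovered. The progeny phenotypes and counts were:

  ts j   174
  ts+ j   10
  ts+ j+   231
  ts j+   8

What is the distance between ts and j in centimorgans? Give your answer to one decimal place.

The two most frequent classes, ts+ j+ (231) and ts j (174), are the parental types, so the F1 was ts+ j+ / ts j.
The recombinant classes are ts+ j and ts j+: 10 + 8 = 18.
Recombination frequency = 18/423 = 0.0426 ≈ 4.3%, i.e. 4.3 centimorgans.

4.3 centimorgans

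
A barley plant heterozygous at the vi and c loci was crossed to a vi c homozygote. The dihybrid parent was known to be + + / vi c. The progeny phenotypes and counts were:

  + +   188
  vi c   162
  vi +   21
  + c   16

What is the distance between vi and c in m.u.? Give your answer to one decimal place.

The recombinant classes are + c and vi +: 16 + 21 = 37.
Recombination frequency = 37/387 = 0.0956 ≈ 9.6%, i.e. 9.6 m.u.

9.6 m.u.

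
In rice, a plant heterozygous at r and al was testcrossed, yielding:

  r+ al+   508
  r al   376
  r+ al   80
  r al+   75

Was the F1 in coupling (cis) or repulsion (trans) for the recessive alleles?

The two most frequent classes are r+ al+ (508) and r al (376); these are the parental (non-recombinant) types.
So the F1 carried r+ al+ on one chromosome and r al on the other — the recessive alleles are on the same chromosome (cis / coupling).

cis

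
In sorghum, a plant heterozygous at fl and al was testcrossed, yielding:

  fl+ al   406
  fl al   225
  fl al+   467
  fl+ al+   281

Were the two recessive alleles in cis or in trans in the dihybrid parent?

The two most frequent classes are fl+ al (406) and fl al+ (467); these are the parental (non-recombinant) types.
So the F1 carried fl+ al on one chromosome and fl al+ on the other — the recessive alleles are on opposite chromosomes (trans / repulsion).

trans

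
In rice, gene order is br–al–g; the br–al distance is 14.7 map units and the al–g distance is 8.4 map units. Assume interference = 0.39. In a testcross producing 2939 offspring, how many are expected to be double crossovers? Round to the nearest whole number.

Map distances give recombination frequencies of 0.147 and 0.084 for the two intervals.
With interference 0.39 (so coincidence = 0.61), expected double-crossover frequency = 0.147 × 0.084 × 0.61 = 0.00753.
Expected number = 0.00753 × 2939 = 22.14 ≈ 22.

22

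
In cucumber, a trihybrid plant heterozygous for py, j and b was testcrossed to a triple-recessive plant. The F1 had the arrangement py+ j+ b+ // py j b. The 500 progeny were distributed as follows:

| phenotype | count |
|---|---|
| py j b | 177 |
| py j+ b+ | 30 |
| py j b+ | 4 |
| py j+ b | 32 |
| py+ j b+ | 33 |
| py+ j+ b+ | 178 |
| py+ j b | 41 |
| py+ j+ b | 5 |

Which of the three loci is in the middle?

b

The two rarest classes, py+ j+ b and py j b+, are the double crossovers. Comparing them with the parentals, only the b allele has switched, so b is the middle locus and the order is j – b – py.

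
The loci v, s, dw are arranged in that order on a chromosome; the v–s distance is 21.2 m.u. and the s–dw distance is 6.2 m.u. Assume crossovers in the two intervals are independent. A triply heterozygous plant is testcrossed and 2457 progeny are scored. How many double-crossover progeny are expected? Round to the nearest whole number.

32

Map distances give recombination frequencies of 0.212 and 0.062 for the two intervals.
With no interference, expected double-crossover frequency = 0.212 × 0.062 = 0.01314.
Expected number = 0.01314 × 2457 = 32.29 ≈ 32.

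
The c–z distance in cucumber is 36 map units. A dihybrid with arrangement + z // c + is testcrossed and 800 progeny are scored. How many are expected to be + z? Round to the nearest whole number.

A map distance of 36 map units corresponds to a recombination frequency of 0.360.
The F1 is + z / c +, so + z is a parental gamete class with expected frequency (1 − r)/2 = 0.640/2 = 0.3200.
Expected number = 0.3200 × 800 = 256.00 ≈ 256.

256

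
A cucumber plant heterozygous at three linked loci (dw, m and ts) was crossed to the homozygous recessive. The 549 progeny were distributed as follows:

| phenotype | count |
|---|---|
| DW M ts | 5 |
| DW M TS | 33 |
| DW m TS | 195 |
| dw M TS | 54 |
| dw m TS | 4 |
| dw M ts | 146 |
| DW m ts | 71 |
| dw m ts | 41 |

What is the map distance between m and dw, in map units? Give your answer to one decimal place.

The two most frequent reciprocal classes, dw M ts and DW m TS, are the parental types, so the F1 was dw M ts / DW m TS.
The two rarest classes, DW M ts and dw m TS, are the double crossovers. Comparing them with the parentals, only the dw allele has switched, so dw is the middle locus and the order is ts – dw – m.
Crossovers in the dw–m interval produce the single-crossover classes dw m ts and DW M TS (41 + 33 = 74) plus the double crossovers (9).
RF(dw–m) = (74 + 9) / 549 = 83/549 = 0.1512 → 15.1 map units.

15.1 map units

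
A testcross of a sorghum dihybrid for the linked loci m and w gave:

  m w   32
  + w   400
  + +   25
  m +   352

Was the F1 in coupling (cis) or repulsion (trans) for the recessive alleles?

The two most frequent classes are + w (400) and m + (352); these are the parental (non-recombinant) types.
So the F1 carried + w on one chromosome and m + on the other — the recessive alleles are on opposite chromosomes (trans / repulsion).

trans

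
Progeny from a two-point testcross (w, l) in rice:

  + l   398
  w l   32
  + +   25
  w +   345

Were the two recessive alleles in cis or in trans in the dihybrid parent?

The two most frequent classes are + l (398) and w + (345); these are the parental (non-recombinant) types.
So the F1 carried + l on one chromosome and w + on the other — the recessive alleles are on opposite chromosomes (trans / repulsion).

trans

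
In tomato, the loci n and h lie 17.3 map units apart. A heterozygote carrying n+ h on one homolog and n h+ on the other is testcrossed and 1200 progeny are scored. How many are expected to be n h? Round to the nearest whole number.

104

A map distance of 17.3 map units corresponds to a recombination frequency of 0.173.
The F1 is n+ h / n h+, so n h is a recombinant gamete class with expected frequency r/2 = 0.173/2 = 0.0865.
Expected number = 0.0865 × 1200 = 103.80 ≈ 104.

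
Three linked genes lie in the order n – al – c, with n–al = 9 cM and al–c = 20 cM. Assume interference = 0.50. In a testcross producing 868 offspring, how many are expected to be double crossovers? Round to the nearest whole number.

Map distances give recombination frequencies of 0.090 and 0.200 for the two intervals.
With interference 0.50 (so coincidence = 0.50), expected double-crossover frequency = 0.090 × 0.200 × 0.50 = 0.00900.
Expected number = 0.00900 × 868 = 7.81 ≈ 8.

8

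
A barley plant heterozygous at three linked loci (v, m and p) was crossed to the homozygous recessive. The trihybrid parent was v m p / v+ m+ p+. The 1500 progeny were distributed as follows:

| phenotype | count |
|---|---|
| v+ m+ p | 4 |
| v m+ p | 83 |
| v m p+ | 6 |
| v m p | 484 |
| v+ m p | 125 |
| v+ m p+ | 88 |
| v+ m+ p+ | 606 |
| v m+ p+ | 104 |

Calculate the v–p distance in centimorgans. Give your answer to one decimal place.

The two rarest classes, v m p+ and v+ m+ p, are the double crossovers. Comparing them with the parentals, only the p allele has switched, so p is the middle locus and the order is m – p – v.
Crossovers in the p–v interval produce the single-crossover classes v+ m p and v m+ p+ (125 + 104 = 229) plus the double crossovers (10).
RF(p–v) = (229 + 10) / 1500 = 239/1500 = 0.1593 → 15.9 centimorgans.

15.9 centimorgans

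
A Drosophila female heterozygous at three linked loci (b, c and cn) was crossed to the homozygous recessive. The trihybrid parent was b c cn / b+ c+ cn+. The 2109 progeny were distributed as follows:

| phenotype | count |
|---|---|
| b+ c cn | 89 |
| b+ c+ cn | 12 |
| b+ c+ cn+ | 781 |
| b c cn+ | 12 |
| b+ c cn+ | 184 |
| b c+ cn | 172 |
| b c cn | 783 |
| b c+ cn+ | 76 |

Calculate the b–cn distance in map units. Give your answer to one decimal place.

The two rarest classes, b c cn+ and b+ c+ cn, are the double crossovers. Comparing them with the parentals, only the cn allele has switched, so cn is the middle locus and the order is c – cn – b.
Crossovers in the cn–b interval produce the single-crossover classes b+ c cn and b c+ cn+ (89 + 76 = 165) plus the double crossovers (24).
RF(cn–b) = (165 + 24) / 2109 = 189/2109 = 0.0896 → 9.0 map units.

9.0 map units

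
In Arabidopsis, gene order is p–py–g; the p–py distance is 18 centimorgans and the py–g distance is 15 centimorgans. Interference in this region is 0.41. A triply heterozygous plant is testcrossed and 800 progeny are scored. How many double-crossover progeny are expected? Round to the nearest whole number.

13

Map distances give recombination frequencies of 0.180 and 0.150 for the two intervals.
With interference 0.41 (so coincidence = 0.59), expected double-crossover frequency = 0.180 × 0.150 × 0.59 = 0.01593.
Expected number = 0.01593 × 800 = 12.74 ≈ 13.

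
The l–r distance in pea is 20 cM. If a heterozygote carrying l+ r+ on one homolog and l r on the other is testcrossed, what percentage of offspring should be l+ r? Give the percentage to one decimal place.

A map distance of 20 cM corresponds to a recombination frequency of 0.200.
The F1 is l+ r+ / l r, so l+ r is a recombinant gamete class with expected frequency r/2 = 0.200/2 = 0.1000.
That is 0.1000 = 10.0% of the progeny.

10.0%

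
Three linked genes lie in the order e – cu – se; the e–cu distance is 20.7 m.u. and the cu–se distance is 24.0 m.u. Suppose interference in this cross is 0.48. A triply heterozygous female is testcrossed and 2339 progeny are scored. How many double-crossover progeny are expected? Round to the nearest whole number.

Map distances give recombination frequencies of 0.207 and 0.240 for the two intervals.
With interference 0.48 (so coincidence = 0.52), expected double-crossover frequency = 0.207 × 0.240 × 0.52 = 0.02583.
Expected number = 0.02583 × 2339 = 60.42 ≈ 60.

60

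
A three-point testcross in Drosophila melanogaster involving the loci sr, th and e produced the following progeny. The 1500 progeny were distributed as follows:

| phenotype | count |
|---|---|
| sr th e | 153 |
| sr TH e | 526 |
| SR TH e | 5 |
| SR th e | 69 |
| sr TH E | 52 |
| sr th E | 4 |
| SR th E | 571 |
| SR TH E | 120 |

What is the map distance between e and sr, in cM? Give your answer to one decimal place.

8.7 cM

The two most frequent reciprocal classes, SR th E and sr TH e, are the parental types, so the F1 was SR th E / sr TH e.
The two rarest classes, sr th E and SR TH e, are the double crossovers. Comparing them with the parentals, only the sr allele has switched, so sr is the middle locus and the order is e – sr – th.
Crossovers in the e–sr interval produce the single-crossover classes SR th e and sr TH E (69 + 52 = 121) plus the double crossovers (9).
RF(e–sr) = (121 + 9) / 1500 = 130/1500 = 0.0867 → 8.7 cM.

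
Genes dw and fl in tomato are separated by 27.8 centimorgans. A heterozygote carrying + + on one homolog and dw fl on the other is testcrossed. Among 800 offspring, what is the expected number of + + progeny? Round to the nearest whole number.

A map distance of 27.8 centimorgans corresponds to a recombination frequency of 0.278.
The F1 is + + / dw fl, so + + is a parental gamete class with expected frequency (1 − r)/2 = 0.722/2 = 0.3610.
Expected number = 0.3610 × 800 = 288.80 ≈ 289.

289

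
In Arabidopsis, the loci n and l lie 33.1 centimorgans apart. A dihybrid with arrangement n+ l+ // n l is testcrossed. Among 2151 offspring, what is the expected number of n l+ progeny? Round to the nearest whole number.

356

A map distance of 33.1 centimorgans corresponds to a recombination frequency of 0.331.
The F1 is n+ l+ / n l, so n l+ is a recombinant gamete class with expected frequency r/2 = 0.331/2 = 0.1655.
Expected number = 0.1655 × 2151 = 355.99 ≈ 356.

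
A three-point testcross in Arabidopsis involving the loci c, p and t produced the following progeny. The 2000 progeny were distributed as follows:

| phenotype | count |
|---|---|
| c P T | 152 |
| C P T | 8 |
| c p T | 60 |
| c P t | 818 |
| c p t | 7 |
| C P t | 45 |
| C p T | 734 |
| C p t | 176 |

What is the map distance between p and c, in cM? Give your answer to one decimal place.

6.0 cM

The two most frequent reciprocal classes, C p T and c P t, are the parental types, so the F1 was C p T / c P t.
The two rarest classes, C P T and c p t, are the double crossovers. Comparing them with the parentals, only the p allele has switched, so p is the middle locus and the order is c – p – t.
Crossovers in the c–p interval produce the single-crossover classes c p T and C P t (60 + 45 = 105) plus the double crossovers (15).
RF(c–p) = (105 + 15) / 2000 = 120/2000 = 0.0600 → 6.0 cM.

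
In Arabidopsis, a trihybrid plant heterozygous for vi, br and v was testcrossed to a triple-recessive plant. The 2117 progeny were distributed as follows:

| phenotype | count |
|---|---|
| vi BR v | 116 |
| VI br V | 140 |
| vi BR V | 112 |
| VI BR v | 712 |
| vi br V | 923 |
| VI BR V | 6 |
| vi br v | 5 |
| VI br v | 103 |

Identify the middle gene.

v

The two most frequent reciprocal classes, VI BR v and vi br V, are the parental types, so the F1 was VI BR v / vi br V.
The two rarest classes, VI BR V and vi br v, are the double crossovers. Comparing them with the parentals, only the v allele has switched, so v is the middle locus and the order is vi – v – br.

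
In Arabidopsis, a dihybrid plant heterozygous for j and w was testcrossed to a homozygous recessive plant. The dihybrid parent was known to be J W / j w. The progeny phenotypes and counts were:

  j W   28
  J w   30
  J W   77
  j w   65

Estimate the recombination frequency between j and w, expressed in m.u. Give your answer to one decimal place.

29.0 m.u.

The recombinant classes are J w and j W: 30 + 28 = 58.
Recombination frequency = 58/200 = 0.2900 ≈ 29.0%, i.e. 29.0 m.u.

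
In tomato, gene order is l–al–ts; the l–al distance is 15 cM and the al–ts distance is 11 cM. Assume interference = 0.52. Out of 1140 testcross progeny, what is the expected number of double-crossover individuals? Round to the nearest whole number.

Map distances give recombination frequencies of 0.150 and 0.110 for the two intervals.
With interference 0.52 (so coincidence = 0.48), expected double-crossover frequency = 0.150 × 0.110 × 0.48 = 0.00792.
Expected number = 0.00792 × 1140 = 9.03 ≈ 9.

9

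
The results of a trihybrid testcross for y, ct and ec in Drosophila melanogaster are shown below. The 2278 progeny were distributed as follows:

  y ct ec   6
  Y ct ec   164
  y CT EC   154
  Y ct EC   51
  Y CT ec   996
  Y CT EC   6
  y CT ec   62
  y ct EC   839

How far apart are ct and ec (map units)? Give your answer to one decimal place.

The two most frequent reciprocal classes, y ct EC and Y CT ec, are the parental types, so the F1 was y ct EC / Y CT ec.
The two rarest classes, y ct ec and Y CT EC, are the double crossovers. Comparing them with the parentals, only the ec allele has switched, so ec is the middle locus and the order is ct – ec – y.
Crossovers in the ct–ec interval produce the single-crossover classes y CT EC and Y ct ec (154 + 164 = 318) plus the double crossovers (12).
RF(ct–ec) = (318 + 12) / 2278 = 330/2278 = 0.1449 → 14.5 map units.

14.5 map units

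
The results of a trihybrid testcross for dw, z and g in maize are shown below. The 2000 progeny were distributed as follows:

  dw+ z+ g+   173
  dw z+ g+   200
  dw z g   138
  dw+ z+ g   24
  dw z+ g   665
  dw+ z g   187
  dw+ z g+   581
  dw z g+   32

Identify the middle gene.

The two most frequent reciprocal classes, dw z+ g and dw+ z g+, are the parental types, so the F1 was dw z+ g / dw+ z g+.
The two rarest classes, dw+ z+ g and dw z g+, are the double crossovers. Comparing them with the parentals, only the dw allele has switched, so dw is the middle locus and the order is g – dw – z.

dw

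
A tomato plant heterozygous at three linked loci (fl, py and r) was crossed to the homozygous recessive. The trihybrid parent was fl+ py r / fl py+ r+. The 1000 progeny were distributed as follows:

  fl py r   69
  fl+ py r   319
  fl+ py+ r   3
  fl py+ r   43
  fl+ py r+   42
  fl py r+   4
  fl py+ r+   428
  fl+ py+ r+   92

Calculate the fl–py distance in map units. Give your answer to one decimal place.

16.8 map units

The two rarest classes, fl+ py+ r and fl py r+, are the double crossovers. Comparing them with the parentals, only the py allele has switched, so py is the middle locus and the order is r – py – fl.
Crossovers in the py–fl interval produce the single-crossover classes fl py r and fl+ py+ r+ (69 + 92 = 161) plus the double crossovers (7).
RF(py–fl) = (161 + 7) / 1000 = 168/1000 = 0.1680 → 16.8 map units.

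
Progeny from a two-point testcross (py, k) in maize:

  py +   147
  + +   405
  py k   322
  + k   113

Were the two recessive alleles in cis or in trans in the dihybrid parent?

cis

The two most frequent classes are + + (405) and py k (322); these are the parental (non-recombinant) types.
So the F1 carried + + on one chromosome and py k on the other — the recessive alleles are on the same chromosome (cis / coupling).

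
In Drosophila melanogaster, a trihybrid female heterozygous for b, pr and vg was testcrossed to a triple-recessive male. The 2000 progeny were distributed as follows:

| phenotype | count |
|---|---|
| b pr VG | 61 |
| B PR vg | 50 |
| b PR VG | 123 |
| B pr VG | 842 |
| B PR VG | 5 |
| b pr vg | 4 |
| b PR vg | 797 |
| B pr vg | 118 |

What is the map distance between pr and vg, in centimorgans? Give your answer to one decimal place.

12.5 centimorgans

The two most frequent reciprocal classes, B pr VG and b PR vg, are the parental types, so the F1 was B pr VG / b PR vg.
The two rarest classes, B PR VG and b pr vg, are the double crossovers. Comparing them with the parentals, only the pr allele has switched, so pr is the middle locus and the order is vg – pr – b.
Crossovers in the vg–pr interval produce the single-crossover classes B pr vg and b PR VG (118 + 123 = 241) plus the double crossovers (9).
RF(vg–pr) = (241 + 9) / 2000 = 250/2000 = 0.1250 → 12.5 centimorgans.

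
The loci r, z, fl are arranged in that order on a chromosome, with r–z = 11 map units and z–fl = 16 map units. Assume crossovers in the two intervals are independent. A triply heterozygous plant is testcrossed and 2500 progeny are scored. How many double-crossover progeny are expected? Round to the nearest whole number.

44

Map distances give recombination frequencies of 0.110 and 0.160 for the two intervals.
With no interference, expected double-crossover frequency = 0.110 × 0.160 = 0.01760.
Expected number = 0.01760 × 2500 = 44.00 ≈ 44.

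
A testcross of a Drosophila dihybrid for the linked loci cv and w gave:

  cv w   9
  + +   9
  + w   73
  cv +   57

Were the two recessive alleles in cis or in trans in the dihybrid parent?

The two most frequent classes are + w (73) and cv + (57); these are the parental (non-recombinant) types.
So the F1 carried + w on one chromosome and cv + on the other — the recessive alleles are on opposite chromosomes (trans / repulsion).

trans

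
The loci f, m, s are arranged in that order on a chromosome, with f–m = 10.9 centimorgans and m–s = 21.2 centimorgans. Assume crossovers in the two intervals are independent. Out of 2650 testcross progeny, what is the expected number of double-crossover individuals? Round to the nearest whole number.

Map distances give recombination frequencies of 0.109 and 0.212 for the two intervals.
With no interference, expected double-crossover frequency = 0.109 × 0.212 = 0.02311.
Expected number = 0.02311 × 2650 = 61.24 ≈ 61.

61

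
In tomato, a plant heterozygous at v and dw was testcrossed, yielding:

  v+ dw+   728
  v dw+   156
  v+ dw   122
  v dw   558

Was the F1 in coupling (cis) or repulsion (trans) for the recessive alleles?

The two most frequent classes are v+ dw+ (728) and v dw (558); these are the parental (non-recombinant) types.
So the F1 carried v+ dw+ on one chromosome and v dw on the other — the recessive alleles are on the same chromosome (cis / coupling).

cis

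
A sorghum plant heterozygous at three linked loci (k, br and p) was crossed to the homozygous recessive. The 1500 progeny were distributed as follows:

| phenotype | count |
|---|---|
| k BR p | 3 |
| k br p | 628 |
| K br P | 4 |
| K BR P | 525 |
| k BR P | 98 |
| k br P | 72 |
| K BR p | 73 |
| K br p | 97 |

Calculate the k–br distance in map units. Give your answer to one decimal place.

The two most frequent reciprocal classes, K BR P and k br p, are the parental types, so the F1 was K BR P / k br p.
The two rarest classes, K br P and k BR p, are the double crossovers. Comparing them with the parentals, only the br allele has switched, so br is the middle locus and the order is k – br – p.
Crossovers in the k–br interval produce the single-crossover classes k BR P and K br p (98 + 97 = 195) plus the double crossovers (7).
RF(k–br) = (195 + 7) / 1500 = 202/1500 = 0.1347 → 13.5 map units.

13.5 map units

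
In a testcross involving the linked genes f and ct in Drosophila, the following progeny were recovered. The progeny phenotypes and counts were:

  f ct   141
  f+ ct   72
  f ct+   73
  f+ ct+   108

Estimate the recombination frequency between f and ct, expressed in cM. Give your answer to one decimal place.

The two most frequent classes, f+ ct+ (108) and f ct (141), are the parental types, so the F1 was f+ ct+ / f ct.
The recombinant classes are f+ ct and f ct+: 72 + 73 = 145.
Recombination frequency = 145/394 = 0.3680 ≈ 36.8%, i.e. 36.8 cM.

36.8 cM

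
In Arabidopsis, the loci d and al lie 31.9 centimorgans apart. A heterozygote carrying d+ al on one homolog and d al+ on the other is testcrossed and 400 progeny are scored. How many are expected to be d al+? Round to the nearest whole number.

136

A map distance of 31.9 centimorgans corresponds to a recombination frequency of 0.319.
The F1 is d+ al / d al+, so d al+ is a parental gamete class with expected frequency (1 − r)/2 = 0.681/2 = 0.3405.
Expected number = 0.3405 × 400 = 136.20 ≈ 136.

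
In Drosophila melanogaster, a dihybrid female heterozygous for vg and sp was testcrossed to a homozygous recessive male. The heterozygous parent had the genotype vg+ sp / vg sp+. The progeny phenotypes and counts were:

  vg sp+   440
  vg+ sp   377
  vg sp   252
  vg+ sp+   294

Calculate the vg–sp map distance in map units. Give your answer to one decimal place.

The recombinant classes are vg+ sp+ and vg sp: 294 + 252 = 546.
Recombination frequency = 546/1363 = 0.4006 ≈ 40.1%, i.e. 40.1 map units.

40.1 map units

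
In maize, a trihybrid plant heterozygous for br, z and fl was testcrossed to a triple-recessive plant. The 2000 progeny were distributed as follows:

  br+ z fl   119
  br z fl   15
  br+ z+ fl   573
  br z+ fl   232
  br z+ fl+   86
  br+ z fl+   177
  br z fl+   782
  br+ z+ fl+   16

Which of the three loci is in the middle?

The two most frequent reciprocal classes, br+ z+ fl and br z fl+, are the parental types, so the F1 was br+ z+ fl / br z fl+.
The two rarest classes, br+ z+ fl+ and br z fl, are the double crossovers. Comparing them with the parentals, only the fl allele has switched, so fl is the middle locus and the order is br – fl – z.

fl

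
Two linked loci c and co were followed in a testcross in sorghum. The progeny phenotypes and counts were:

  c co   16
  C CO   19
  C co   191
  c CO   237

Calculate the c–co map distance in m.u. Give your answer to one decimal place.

The two most frequent classes, C co (191) and c CO (237), are the parental types, so the F1 was C co / c CO.
The recombinant classes are C CO and c co: 19 + 16 = 35.
Recombination frequency = 35/463 = 0.0756 ≈ 7.6%, i.e. 7.6 m.u.

7.6 m.u.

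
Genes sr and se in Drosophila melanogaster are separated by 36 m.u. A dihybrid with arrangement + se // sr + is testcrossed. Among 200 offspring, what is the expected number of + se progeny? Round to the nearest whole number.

A map distance of 36 m.u. corresponds to a recombination frequency of 0.360.
The F1 is + se / sr +, so + se is a parental gamete class with expected frequency (1 − r)/2 = 0.640/2 = 0.3200.
Expected number = 0.3200 × 200 = 64.00 ≈ 64.

64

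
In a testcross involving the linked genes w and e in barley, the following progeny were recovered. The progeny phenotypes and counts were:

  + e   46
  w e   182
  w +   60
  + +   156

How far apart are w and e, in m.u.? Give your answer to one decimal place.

The two most frequent classes, + + (156) and w e (182), are the parental types, so the F1 was + + / w e.
The recombinant classes are + e and w +: 46 + 60 = 106.
Recombination frequency = 106/444 = 0.2387 ≈ 23.9%, i.e. 23.9 m.u.

23.9 m.u.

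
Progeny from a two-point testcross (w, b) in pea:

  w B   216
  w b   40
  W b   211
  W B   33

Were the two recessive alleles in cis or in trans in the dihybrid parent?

The two most frequent classes are W b (211) and w B (216); these are the parental (non-recombinant) types.
So the F1 carried W b on one chromosome and w B on the other — the recessive alleles are on opposite chromosomes (trans / repulsion).

trans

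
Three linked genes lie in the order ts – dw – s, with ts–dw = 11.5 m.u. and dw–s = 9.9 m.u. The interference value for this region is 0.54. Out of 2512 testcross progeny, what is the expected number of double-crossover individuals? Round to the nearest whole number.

Map distances give recombination frequencies of 0.115 and 0.099 for the two intervals.
With interference 0.54 (so coincidence = 0.46), expected double-crossover frequency = 0.115 × 0.099 × 0.46 = 0.00524.
Expected number = 0.00524 × 2512 = 13.16 ≈ 13.

13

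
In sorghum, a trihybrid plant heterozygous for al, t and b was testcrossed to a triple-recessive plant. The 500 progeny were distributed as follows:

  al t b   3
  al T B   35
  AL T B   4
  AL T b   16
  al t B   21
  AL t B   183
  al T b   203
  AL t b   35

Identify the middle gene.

t

The two most frequent reciprocal classes, al T b and AL t B, are the parental types, so the F1 was al T b / AL t B.
The two rarest classes, al t b and AL T B, are the double crossovers. Comparing them with the parentals, only the t allele has switched, so t is the middle locus and the order is b – t – al.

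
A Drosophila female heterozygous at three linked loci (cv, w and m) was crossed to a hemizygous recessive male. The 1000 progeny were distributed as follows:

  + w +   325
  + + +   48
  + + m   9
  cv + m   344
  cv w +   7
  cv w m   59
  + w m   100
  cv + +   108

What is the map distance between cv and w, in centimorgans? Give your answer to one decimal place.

12.3 centimorgans

The two most frequent reciprocal classes, cv + m and + w +, are the parental types, so the F1 was cv + m / + w +.
The two rarest classes, + + m and cv w +, are the double crossovers. Comparing them with the parentals, only the cv allele has switched, so cv is the middle locus and the order is m – cv – w.
Crossovers in the cv–w interval produce the single-crossover classes cv w m and + + + (59 + 48 = 107) plus the double crossovers (16).
RF(cv–w) = (107 + 16) / 1000 = 123/1000 = 0.1230 → 12.3 centimorgans.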